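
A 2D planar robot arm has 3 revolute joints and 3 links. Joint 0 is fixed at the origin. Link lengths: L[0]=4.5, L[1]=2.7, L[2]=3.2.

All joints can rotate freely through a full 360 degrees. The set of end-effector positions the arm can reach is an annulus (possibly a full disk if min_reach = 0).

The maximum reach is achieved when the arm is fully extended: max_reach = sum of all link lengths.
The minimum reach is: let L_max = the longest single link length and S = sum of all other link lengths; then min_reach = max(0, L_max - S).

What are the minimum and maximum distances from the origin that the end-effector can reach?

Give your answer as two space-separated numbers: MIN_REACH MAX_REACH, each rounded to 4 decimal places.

Link lengths: [4.5, 2.7, 3.2]
max_reach = 4.5 + 2.7 + 3.2 = 10.4
L_max = max([4.5, 2.7, 3.2]) = 4.5
S (sum of others) = 10.4 - 4.5 = 5.9
min_reach = max(0, 4.5 - 5.9) = max(0, -1.4) = 0

Answer: 0.0000 10.4000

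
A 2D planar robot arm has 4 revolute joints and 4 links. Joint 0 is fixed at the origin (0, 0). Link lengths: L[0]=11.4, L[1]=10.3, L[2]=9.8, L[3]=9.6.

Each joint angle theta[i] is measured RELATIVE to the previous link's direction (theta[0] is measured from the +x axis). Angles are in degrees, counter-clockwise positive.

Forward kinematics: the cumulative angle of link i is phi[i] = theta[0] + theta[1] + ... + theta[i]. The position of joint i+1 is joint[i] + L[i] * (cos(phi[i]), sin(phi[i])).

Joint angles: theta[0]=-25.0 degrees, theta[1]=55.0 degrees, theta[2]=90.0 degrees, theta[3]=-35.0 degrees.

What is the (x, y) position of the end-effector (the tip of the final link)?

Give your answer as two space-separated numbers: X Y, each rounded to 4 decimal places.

Answer: 15.1887 18.3827

Derivation:
joint[0] = (0.0000, 0.0000)  (base)
link 0: phi[0] = -25 = -25 deg
  cos(-25 deg) = 0.9063, sin(-25 deg) = -0.4226
  joint[1] = (0.0000, 0.0000) + 11.4 * (0.9063, -0.4226) = (0.0000 + 10.3319, 0.0000 + -4.8178) = (10.3319, -4.8178)
link 1: phi[1] = -25 + 55 = 30 deg
  cos(30 deg) = 0.8660, sin(30 deg) = 0.5000
  joint[2] = (10.3319, -4.8178) + 10.3 * (0.8660, 0.5000) = (10.3319 + 8.9201, -4.8178 + 5.1500) = (19.2520, 0.3322)
link 2: phi[2] = -25 + 55 + 90 = 120 deg
  cos(120 deg) = -0.5000, sin(120 deg) = 0.8660
  joint[3] = (19.2520, 0.3322) + 9.8 * (-0.5000, 0.8660) = (19.2520 + -4.9000, 0.3322 + 8.4870) = (14.3520, 8.8192)
link 3: phi[3] = -25 + 55 + 90 + -35 = 85 deg
  cos(85 deg) = 0.0872, sin(85 deg) = 0.9962
  joint[4] = (14.3520, 8.8192) + 9.6 * (0.0872, 0.9962) = (14.3520 + 0.8367, 8.8192 + 9.5635) = (15.1887, 18.3827)
End effector: (15.1887, 18.3827)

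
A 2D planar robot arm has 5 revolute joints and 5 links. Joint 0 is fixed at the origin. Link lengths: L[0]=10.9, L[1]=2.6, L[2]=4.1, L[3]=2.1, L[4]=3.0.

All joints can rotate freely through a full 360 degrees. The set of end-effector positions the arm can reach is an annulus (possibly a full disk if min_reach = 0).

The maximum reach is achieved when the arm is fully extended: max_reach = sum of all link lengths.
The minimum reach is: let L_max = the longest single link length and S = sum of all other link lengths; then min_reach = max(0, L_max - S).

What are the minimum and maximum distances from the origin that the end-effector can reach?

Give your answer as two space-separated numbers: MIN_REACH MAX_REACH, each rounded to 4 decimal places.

Answer: 0.0000 22.7000

Derivation:
Link lengths: [10.9, 2.6, 4.1, 2.1, 3.0]
max_reach = 10.9 + 2.6 + 4.1 + 2.1 + 3 = 22.7
L_max = max([10.9, 2.6, 4.1, 2.1, 3.0]) = 10.9
S (sum of others) = 22.7 - 10.9 = 11.8
min_reach = max(0, 10.9 - 11.8) = max(0, -0.9) = 0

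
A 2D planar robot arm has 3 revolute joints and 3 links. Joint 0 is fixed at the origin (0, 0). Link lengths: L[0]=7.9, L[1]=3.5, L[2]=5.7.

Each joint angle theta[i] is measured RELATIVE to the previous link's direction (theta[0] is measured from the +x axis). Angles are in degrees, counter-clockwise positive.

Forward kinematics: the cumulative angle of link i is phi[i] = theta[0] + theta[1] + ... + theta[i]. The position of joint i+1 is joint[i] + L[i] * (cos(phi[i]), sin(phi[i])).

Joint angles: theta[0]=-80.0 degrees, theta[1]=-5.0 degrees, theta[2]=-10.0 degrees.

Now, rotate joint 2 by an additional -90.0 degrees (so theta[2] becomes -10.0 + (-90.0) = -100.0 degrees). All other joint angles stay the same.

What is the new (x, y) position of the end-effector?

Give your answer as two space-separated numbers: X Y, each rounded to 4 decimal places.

joint[0] = (0.0000, 0.0000)  (base)
link 0: phi[0] = -80 = -80 deg
  cos(-80 deg) = 0.1736, sin(-80 deg) = -0.9848
  joint[1] = (0.0000, 0.0000) + 7.9 * (0.1736, -0.9848) = (0.0000 + 1.3718, 0.0000 + -7.7800) = (1.3718, -7.7800)
link 1: phi[1] = -80 + -5 = -85 deg
  cos(-85 deg) = 0.0872, sin(-85 deg) = -0.9962
  joint[2] = (1.3718, -7.7800) + 3.5 * (0.0872, -0.9962) = (1.3718 + 0.3050, -7.7800 + -3.4867) = (1.6769, -11.2667)
link 2: phi[2] = -80 + -5 + -100 = -185 deg
  cos(-185 deg) = -0.9962, sin(-185 deg) = 0.0872
  joint[3] = (1.6769, -11.2667) + 5.7 * (-0.9962, 0.0872) = (1.6769 + -5.6783, -11.2667 + 0.4968) = (-4.0014, -10.7699)
End effector: (-4.0014, -10.7699)

Answer: -4.0014 -10.7699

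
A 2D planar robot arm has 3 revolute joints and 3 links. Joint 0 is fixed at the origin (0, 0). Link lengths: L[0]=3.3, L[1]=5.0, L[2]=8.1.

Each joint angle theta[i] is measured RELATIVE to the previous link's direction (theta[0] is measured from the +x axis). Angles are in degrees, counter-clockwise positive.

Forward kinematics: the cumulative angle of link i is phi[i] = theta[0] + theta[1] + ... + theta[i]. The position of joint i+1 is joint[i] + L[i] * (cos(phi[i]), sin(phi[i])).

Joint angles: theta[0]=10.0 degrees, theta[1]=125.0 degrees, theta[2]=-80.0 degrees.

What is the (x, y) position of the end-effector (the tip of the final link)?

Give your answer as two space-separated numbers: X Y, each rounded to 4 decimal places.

Answer: 4.3603 10.7437

Derivation:
joint[0] = (0.0000, 0.0000)  (base)
link 0: phi[0] = 10 = 10 deg
  cos(10 deg) = 0.9848, sin(10 deg) = 0.1736
  joint[1] = (0.0000, 0.0000) + 3.3 * (0.9848, 0.1736) = (0.0000 + 3.2499, 0.0000 + 0.5730) = (3.2499, 0.5730)
link 1: phi[1] = 10 + 125 = 135 deg
  cos(135 deg) = -0.7071, sin(135 deg) = 0.7071
  joint[2] = (3.2499, 0.5730) + 5 * (-0.7071, 0.7071) = (3.2499 + -3.5355, 0.5730 + 3.5355) = (-0.2857, 4.1086)
link 2: phi[2] = 10 + 125 + -80 = 55 deg
  cos(55 deg) = 0.5736, sin(55 deg) = 0.8192
  joint[3] = (-0.2857, 4.1086) + 8.1 * (0.5736, 0.8192) = (-0.2857 + 4.6460, 4.1086 + 6.6351) = (4.3603, 10.7437)
End effector: (4.3603, 10.7437)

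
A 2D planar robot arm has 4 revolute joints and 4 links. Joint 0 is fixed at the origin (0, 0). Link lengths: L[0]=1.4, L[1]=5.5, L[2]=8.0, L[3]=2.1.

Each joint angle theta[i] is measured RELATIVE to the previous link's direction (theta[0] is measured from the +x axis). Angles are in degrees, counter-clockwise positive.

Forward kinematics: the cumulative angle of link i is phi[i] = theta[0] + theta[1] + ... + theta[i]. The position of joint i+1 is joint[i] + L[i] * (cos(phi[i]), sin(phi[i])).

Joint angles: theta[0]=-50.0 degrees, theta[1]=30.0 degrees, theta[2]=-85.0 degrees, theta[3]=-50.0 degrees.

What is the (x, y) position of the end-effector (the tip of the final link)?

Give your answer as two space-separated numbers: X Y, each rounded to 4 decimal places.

joint[0] = (0.0000, 0.0000)  (base)
link 0: phi[0] = -50 = -50 deg
  cos(-50 deg) = 0.6428, sin(-50 deg) = -0.7660
  joint[1] = (0.0000, 0.0000) + 1.4 * (0.6428, -0.7660) = (0.0000 + 0.8999, 0.0000 + -1.0725) = (0.8999, -1.0725)
link 1: phi[1] = -50 + 30 = -20 deg
  cos(-20 deg) = 0.9397, sin(-20 deg) = -0.3420
  joint[2] = (0.8999, -1.0725) + 5.5 * (0.9397, -0.3420) = (0.8999 + 5.1683, -1.0725 + -1.8811) = (6.0682, -2.9536)
link 2: phi[2] = -50 + 30 + -85 = -105 deg
  cos(-105 deg) = -0.2588, sin(-105 deg) = -0.9659
  joint[3] = (6.0682, -2.9536) + 8 * (-0.2588, -0.9659) = (6.0682 + -2.0706, -2.9536 + -7.7274) = (3.9977, -10.6810)
link 3: phi[3] = -50 + 30 + -85 + -50 = -155 deg
  cos(-155 deg) = -0.9063, sin(-155 deg) = -0.4226
  joint[4] = (3.9977, -10.6810) + 2.1 * (-0.9063, -0.4226) = (3.9977 + -1.9032, -10.6810 + -0.8875) = (2.0944, -11.5685)
End effector: (2.0944, -11.5685)

Answer: 2.0944 -11.5685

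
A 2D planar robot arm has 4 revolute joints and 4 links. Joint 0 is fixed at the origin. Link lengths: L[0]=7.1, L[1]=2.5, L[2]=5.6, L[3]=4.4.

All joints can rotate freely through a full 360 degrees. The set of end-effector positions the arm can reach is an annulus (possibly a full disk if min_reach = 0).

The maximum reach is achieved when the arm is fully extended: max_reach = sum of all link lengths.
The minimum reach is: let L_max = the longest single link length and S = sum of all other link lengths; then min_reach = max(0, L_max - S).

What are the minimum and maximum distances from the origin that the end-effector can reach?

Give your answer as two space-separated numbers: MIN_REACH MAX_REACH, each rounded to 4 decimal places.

Answer: 0.0000 19.6000

Derivation:
Link lengths: [7.1, 2.5, 5.6, 4.4]
max_reach = 7.1 + 2.5 + 5.6 + 4.4 = 19.6
L_max = max([7.1, 2.5, 5.6, 4.4]) = 7.1
S (sum of others) = 19.6 - 7.1 = 12.5
min_reach = max(0, 7.1 - 12.5) = max(0, -5.4) = 0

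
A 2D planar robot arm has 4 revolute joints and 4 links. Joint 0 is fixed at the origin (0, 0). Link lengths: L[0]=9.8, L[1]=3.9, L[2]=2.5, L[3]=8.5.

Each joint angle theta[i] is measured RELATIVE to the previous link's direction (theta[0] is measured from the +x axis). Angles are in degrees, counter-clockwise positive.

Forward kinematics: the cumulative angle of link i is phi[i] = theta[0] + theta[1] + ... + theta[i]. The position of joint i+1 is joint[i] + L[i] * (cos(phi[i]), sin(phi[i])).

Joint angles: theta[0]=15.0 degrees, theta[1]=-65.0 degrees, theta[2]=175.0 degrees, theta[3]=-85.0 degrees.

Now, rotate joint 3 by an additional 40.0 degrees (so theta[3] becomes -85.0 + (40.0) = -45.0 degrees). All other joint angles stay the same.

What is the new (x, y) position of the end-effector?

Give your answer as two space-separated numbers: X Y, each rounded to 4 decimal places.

joint[0] = (0.0000, 0.0000)  (base)
link 0: phi[0] = 15 = 15 deg
  cos(15 deg) = 0.9659, sin(15 deg) = 0.2588
  joint[1] = (0.0000, 0.0000) + 9.8 * (0.9659, 0.2588) = (0.0000 + 9.4661, 0.0000 + 2.5364) = (9.4661, 2.5364)
link 1: phi[1] = 15 + -65 = -50 deg
  cos(-50 deg) = 0.6428, sin(-50 deg) = -0.7660
  joint[2] = (9.4661, 2.5364) + 3.9 * (0.6428, -0.7660) = (9.4661 + 2.5069, 2.5364 + -2.9876) = (11.9729, -0.4511)
link 2: phi[2] = 15 + -65 + 175 = 125 deg
  cos(125 deg) = -0.5736, sin(125 deg) = 0.8192
  joint[3] = (11.9729, -0.4511) + 2.5 * (-0.5736, 0.8192) = (11.9729 + -1.4339, -0.4511 + 2.0479) = (10.5390, 1.5967)
link 3: phi[3] = 15 + -65 + 175 + -45 = 80 deg
  cos(80 deg) = 0.1736, sin(80 deg) = 0.9848
  joint[4] = (10.5390, 1.5967) + 8.5 * (0.1736, 0.9848) = (10.5390 + 1.4760, 1.5967 + 8.3709) = (12.0150, 9.9676)
End effector: (12.0150, 9.9676)

Answer: 12.0150 9.9676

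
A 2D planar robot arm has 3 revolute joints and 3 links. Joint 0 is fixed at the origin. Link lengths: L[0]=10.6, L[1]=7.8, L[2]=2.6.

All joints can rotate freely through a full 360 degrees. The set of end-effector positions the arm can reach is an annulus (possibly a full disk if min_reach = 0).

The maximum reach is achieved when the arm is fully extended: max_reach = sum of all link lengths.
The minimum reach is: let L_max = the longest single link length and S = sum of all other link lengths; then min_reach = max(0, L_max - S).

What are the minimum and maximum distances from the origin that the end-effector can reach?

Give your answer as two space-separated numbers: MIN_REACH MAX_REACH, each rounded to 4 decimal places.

Link lengths: [10.6, 7.8, 2.6]
max_reach = 10.6 + 7.8 + 2.6 = 21
L_max = max([10.6, 7.8, 2.6]) = 10.6
S (sum of others) = 21 - 10.6 = 10.4
min_reach = max(0, 10.6 - 10.4) = max(0, 0.2) = 0.2

Answer: 0.2000 21.0000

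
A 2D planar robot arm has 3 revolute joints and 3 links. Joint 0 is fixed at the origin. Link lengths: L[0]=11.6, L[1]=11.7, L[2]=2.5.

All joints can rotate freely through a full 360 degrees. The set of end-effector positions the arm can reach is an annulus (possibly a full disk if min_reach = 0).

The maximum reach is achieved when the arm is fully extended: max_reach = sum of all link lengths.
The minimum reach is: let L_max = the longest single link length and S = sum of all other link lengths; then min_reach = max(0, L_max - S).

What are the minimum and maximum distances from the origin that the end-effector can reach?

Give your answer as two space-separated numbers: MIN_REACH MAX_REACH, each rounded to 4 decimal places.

Link lengths: [11.6, 11.7, 2.5]
max_reach = 11.6 + 11.7 + 2.5 = 25.8
L_max = max([11.6, 11.7, 2.5]) = 11.7
S (sum of others) = 25.8 - 11.7 = 14.1
min_reach = max(0, 11.7 - 14.1) = max(0, -2.4) = 0

Answer: 0.0000 25.8000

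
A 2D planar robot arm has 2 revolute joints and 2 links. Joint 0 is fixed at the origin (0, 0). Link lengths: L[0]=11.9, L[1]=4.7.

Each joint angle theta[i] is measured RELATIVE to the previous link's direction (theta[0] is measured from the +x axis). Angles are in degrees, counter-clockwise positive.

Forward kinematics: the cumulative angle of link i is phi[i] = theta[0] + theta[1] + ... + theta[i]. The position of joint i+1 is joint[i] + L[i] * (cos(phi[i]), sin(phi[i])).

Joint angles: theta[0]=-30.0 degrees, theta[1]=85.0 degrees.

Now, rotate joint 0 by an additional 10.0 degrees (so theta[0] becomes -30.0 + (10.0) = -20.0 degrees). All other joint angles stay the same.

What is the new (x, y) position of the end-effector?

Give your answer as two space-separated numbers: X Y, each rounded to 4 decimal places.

Answer: 13.1686 0.1896

Derivation:
joint[0] = (0.0000, 0.0000)  (base)
link 0: phi[0] = -20 = -20 deg
  cos(-20 deg) = 0.9397, sin(-20 deg) = -0.3420
  joint[1] = (0.0000, 0.0000) + 11.9 * (0.9397, -0.3420) = (0.0000 + 11.1823, 0.0000 + -4.0700) = (11.1823, -4.0700)
link 1: phi[1] = -20 + 85 = 65 deg
  cos(65 deg) = 0.4226, sin(65 deg) = 0.9063
  joint[2] = (11.1823, -4.0700) + 4.7 * (0.4226, 0.9063) = (11.1823 + 1.9863, -4.0700 + 4.2596) = (13.1686, 0.1896)
End effector: (13.1686, 0.1896)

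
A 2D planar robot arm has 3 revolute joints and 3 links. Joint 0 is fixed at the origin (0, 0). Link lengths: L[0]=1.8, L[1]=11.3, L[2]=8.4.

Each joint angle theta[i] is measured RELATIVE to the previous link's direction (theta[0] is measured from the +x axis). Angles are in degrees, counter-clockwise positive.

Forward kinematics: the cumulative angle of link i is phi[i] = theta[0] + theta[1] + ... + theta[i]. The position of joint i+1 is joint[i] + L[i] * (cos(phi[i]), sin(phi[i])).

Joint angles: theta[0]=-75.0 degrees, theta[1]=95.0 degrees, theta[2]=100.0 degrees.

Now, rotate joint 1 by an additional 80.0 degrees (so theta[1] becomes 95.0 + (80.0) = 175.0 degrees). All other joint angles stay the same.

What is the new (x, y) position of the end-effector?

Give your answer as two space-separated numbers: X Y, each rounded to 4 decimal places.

joint[0] = (0.0000, 0.0000)  (base)
link 0: phi[0] = -75 = -75 deg
  cos(-75 deg) = 0.2588, sin(-75 deg) = -0.9659
  joint[1] = (0.0000, 0.0000) + 1.8 * (0.2588, -0.9659) = (0.0000 + 0.4659, 0.0000 + -1.7387) = (0.4659, -1.7387)
link 1: phi[1] = -75 + 175 = 100 deg
  cos(100 deg) = -0.1736, sin(100 deg) = 0.9848
  joint[2] = (0.4659, -1.7387) + 11.3 * (-0.1736, 0.9848) = (0.4659 + -1.9622, -1.7387 + 11.1283) = (-1.4964, 9.3897)
link 2: phi[2] = -75 + 175 + 100 = 200 deg
  cos(200 deg) = -0.9397, sin(200 deg) = -0.3420
  joint[3] = (-1.4964, 9.3897) + 8.4 * (-0.9397, -0.3420) = (-1.4964 + -7.8934, 9.3897 + -2.8730) = (-9.3898, 6.5167)
End effector: (-9.3898, 6.5167)

Answer: -9.3898 6.5167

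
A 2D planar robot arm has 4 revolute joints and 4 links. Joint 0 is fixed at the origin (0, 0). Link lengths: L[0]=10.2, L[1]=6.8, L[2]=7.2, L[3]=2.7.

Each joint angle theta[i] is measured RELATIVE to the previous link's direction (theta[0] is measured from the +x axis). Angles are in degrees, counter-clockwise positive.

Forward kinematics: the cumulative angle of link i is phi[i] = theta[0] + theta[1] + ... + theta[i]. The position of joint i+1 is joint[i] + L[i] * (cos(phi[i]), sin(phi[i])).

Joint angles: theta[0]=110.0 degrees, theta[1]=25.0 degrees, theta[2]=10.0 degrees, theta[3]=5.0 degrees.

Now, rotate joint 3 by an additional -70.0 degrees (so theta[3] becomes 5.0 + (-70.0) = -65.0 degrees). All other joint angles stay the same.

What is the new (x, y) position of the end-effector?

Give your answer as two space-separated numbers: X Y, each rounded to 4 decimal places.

joint[0] = (0.0000, 0.0000)  (base)
link 0: phi[0] = 110 = 110 deg
  cos(110 deg) = -0.3420, sin(110 deg) = 0.9397
  joint[1] = (0.0000, 0.0000) + 10.2 * (-0.3420, 0.9397) = (0.0000 + -3.4886, 0.0000 + 9.5849) = (-3.4886, 9.5849)
link 1: phi[1] = 110 + 25 = 135 deg
  cos(135 deg) = -0.7071, sin(135 deg) = 0.7071
  joint[2] = (-3.4886, 9.5849) + 6.8 * (-0.7071, 0.7071) = (-3.4886 + -4.8083, 9.5849 + 4.8083) = (-8.2969, 14.3932)
link 2: phi[2] = 110 + 25 + 10 = 145 deg
  cos(145 deg) = -0.8192, sin(145 deg) = 0.5736
  joint[3] = (-8.2969, 14.3932) + 7.2 * (-0.8192, 0.5736) = (-8.2969 + -5.8979, 14.3932 + 4.1298) = (-14.1948, 18.5229)
link 3: phi[3] = 110 + 25 + 10 + -65 = 80 deg
  cos(80 deg) = 0.1736, sin(80 deg) = 0.9848
  joint[4] = (-14.1948, 18.5229) + 2.7 * (0.1736, 0.9848) = (-14.1948 + 0.4689, 18.5229 + 2.6590) = (-13.7260, 21.1819)
End effector: (-13.7260, 21.1819)

Answer: -13.7260 21.1819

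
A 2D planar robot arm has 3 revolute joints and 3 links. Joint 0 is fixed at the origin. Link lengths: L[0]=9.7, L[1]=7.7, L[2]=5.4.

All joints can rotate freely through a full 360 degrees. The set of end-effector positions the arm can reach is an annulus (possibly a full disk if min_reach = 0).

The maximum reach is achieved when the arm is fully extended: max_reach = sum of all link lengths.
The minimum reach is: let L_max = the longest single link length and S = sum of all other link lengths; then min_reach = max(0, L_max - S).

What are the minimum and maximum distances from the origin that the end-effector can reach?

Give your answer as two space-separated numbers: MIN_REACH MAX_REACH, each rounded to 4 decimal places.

Link lengths: [9.7, 7.7, 5.4]
max_reach = 9.7 + 7.7 + 5.4 = 22.8
L_max = max([9.7, 7.7, 5.4]) = 9.7
S (sum of others) = 22.8 - 9.7 = 13.1
min_reach = max(0, 9.7 - 13.1) = max(0, -3.4) = 0

Answer: 0.0000 22.8000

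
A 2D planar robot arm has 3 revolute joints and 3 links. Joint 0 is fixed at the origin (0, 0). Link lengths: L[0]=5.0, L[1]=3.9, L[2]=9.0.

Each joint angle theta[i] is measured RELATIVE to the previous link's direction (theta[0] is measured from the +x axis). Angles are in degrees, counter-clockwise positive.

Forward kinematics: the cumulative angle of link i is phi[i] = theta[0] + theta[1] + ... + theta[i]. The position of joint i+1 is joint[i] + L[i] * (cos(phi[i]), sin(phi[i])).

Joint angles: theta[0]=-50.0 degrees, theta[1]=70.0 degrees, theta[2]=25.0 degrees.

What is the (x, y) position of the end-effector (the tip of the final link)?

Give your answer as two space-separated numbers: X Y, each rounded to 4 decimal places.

joint[0] = (0.0000, 0.0000)  (base)
link 0: phi[0] = -50 = -50 deg
  cos(-50 deg) = 0.6428, sin(-50 deg) = -0.7660
  joint[1] = (0.0000, 0.0000) + 5 * (0.6428, -0.7660) = (0.0000 + 3.2139, 0.0000 + -3.8302) = (3.2139, -3.8302)
link 1: phi[1] = -50 + 70 = 20 deg
  cos(20 deg) = 0.9397, sin(20 deg) = 0.3420
  joint[2] = (3.2139, -3.8302) + 3.9 * (0.9397, 0.3420) = (3.2139 + 3.6648, -3.8302 + 1.3339) = (6.8787, -2.4963)
link 2: phi[2] = -50 + 70 + 25 = 45 deg
  cos(45 deg) = 0.7071, sin(45 deg) = 0.7071
  joint[3] = (6.8787, -2.4963) + 9 * (0.7071, 0.7071) = (6.8787 + 6.3640, -2.4963 + 6.3640) = (13.2427, 3.8676)
End effector: (13.2427, 3.8676)

Answer: 13.2427 3.8676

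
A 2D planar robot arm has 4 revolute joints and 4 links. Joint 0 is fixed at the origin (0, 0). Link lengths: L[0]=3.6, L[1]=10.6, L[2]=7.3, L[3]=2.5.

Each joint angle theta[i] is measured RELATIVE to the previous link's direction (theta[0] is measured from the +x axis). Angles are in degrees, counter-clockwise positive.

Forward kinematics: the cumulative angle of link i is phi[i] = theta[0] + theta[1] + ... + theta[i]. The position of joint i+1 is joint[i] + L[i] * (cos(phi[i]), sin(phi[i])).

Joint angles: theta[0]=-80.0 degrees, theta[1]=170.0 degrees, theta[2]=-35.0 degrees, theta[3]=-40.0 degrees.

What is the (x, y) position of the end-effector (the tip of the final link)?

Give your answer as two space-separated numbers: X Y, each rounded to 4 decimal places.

Answer: 7.2271 13.6815

Derivation:
joint[0] = (0.0000, 0.0000)  (base)
link 0: phi[0] = -80 = -80 deg
  cos(-80 deg) = 0.1736, sin(-80 deg) = -0.9848
  joint[1] = (0.0000, 0.0000) + 3.6 * (0.1736, -0.9848) = (0.0000 + 0.6251, 0.0000 + -3.5453) = (0.6251, -3.5453)
link 1: phi[1] = -80 + 170 = 90 deg
  cos(90 deg) = 0.0000, sin(90 deg) = 1.0000
  joint[2] = (0.6251, -3.5453) + 10.6 * (0.0000, 1.0000) = (0.6251 + 0.0000, -3.5453 + 10.6000) = (0.6251, 7.0547)
link 2: phi[2] = -80 + 170 + -35 = 55 deg
  cos(55 deg) = 0.5736, sin(55 deg) = 0.8192
  joint[3] = (0.6251, 7.0547) + 7.3 * (0.5736, 0.8192) = (0.6251 + 4.1871, 7.0547 + 5.9798) = (4.8122, 13.0345)
link 3: phi[3] = -80 + 170 + -35 + -40 = 15 deg
  cos(15 deg) = 0.9659, sin(15 deg) = 0.2588
  joint[4] = (4.8122, 13.0345) + 2.5 * (0.9659, 0.2588) = (4.8122 + 2.4148, 13.0345 + 0.6470) = (7.2271, 13.6815)
End effector: (7.2271, 13.6815)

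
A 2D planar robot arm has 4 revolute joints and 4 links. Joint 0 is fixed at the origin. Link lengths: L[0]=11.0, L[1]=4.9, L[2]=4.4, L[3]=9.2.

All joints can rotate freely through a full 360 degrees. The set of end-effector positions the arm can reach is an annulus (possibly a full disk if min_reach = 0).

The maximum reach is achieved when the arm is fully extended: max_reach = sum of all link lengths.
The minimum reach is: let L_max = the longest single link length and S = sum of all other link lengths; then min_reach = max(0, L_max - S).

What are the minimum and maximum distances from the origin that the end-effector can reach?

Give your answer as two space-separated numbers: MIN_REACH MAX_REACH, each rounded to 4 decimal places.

Answer: 0.0000 29.5000

Derivation:
Link lengths: [11.0, 4.9, 4.4, 9.2]
max_reach = 11 + 4.9 + 4.4 + 9.2 = 29.5
L_max = max([11.0, 4.9, 4.4, 9.2]) = 11
S (sum of others) = 29.5 - 11 = 18.5
min_reach = max(0, 11 - 18.5) = max(0, -7.5) = 0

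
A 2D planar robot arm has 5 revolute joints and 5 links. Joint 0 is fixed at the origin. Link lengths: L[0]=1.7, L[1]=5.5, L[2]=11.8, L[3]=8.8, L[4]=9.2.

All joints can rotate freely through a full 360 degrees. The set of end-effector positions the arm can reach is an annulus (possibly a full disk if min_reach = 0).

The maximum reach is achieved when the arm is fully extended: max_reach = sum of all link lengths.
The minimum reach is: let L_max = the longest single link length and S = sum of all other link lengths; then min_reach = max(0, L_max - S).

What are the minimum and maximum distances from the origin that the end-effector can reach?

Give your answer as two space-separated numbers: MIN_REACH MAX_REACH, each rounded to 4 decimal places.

Link lengths: [1.7, 5.5, 11.8, 8.8, 9.2]
max_reach = 1.7 + 5.5 + 11.8 + 8.8 + 9.2 = 37
L_max = max([1.7, 5.5, 11.8, 8.8, 9.2]) = 11.8
S (sum of others) = 37 - 11.8 = 25.2
min_reach = max(0, 11.8 - 25.2) = max(0, -13.4) = 0

Answer: 0.0000 37.0000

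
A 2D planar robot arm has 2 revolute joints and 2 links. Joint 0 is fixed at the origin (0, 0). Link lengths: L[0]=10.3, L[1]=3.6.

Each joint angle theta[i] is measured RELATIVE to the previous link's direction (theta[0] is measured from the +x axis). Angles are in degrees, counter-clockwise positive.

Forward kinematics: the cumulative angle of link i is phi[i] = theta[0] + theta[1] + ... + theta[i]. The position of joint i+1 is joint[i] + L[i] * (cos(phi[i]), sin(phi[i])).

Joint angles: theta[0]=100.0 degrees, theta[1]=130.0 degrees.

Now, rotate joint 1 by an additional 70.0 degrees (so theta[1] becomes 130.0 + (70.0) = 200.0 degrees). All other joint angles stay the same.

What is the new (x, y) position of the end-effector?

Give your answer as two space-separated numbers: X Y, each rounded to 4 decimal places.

Answer: 0.0114 7.0258

Derivation:
joint[0] = (0.0000, 0.0000)  (base)
link 0: phi[0] = 100 = 100 deg
  cos(100 deg) = -0.1736, sin(100 deg) = 0.9848
  joint[1] = (0.0000, 0.0000) + 10.3 * (-0.1736, 0.9848) = (0.0000 + -1.7886, 0.0000 + 10.1435) = (-1.7886, 10.1435)
link 1: phi[1] = 100 + 200 = 300 deg
  cos(300 deg) = 0.5000, sin(300 deg) = -0.8660
  joint[2] = (-1.7886, 10.1435) + 3.6 * (0.5000, -0.8660) = (-1.7886 + 1.8000, 10.1435 + -3.1177) = (0.0114, 7.0258)
End effector: (0.0114, 7.0258)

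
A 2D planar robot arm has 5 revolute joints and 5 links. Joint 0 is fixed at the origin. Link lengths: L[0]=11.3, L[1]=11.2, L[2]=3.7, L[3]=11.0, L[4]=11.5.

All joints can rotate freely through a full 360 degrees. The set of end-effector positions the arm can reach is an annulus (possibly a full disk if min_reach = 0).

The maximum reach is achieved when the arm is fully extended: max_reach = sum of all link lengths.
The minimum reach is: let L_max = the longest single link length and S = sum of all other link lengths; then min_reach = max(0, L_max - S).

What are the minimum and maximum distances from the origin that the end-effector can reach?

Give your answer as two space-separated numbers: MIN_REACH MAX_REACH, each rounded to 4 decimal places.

Answer: 0.0000 48.7000

Derivation:
Link lengths: [11.3, 11.2, 3.7, 11.0, 11.5]
max_reach = 11.3 + 11.2 + 3.7 + 11 + 11.5 = 48.7
L_max = max([11.3, 11.2, 3.7, 11.0, 11.5]) = 11.5
S (sum of others) = 48.7 - 11.5 = 37.2
min_reach = max(0, 11.5 - 37.2) = max(0, -25.7) = 0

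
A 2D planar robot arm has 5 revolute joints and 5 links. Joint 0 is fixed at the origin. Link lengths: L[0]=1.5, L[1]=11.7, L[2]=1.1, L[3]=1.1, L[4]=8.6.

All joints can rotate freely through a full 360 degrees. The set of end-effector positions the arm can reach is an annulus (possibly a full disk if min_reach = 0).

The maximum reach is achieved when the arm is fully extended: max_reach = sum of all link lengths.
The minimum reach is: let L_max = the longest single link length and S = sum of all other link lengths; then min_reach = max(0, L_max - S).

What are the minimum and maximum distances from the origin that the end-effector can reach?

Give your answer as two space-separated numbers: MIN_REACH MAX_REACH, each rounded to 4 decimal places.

Link lengths: [1.5, 11.7, 1.1, 1.1, 8.6]
max_reach = 1.5 + 11.7 + 1.1 + 1.1 + 8.6 = 24
L_max = max([1.5, 11.7, 1.1, 1.1, 8.6]) = 11.7
S (sum of others) = 24 - 11.7 = 12.3
min_reach = max(0, 11.7 - 12.3) = max(0, -0.6) = 0

Answer: 0.0000 24.0000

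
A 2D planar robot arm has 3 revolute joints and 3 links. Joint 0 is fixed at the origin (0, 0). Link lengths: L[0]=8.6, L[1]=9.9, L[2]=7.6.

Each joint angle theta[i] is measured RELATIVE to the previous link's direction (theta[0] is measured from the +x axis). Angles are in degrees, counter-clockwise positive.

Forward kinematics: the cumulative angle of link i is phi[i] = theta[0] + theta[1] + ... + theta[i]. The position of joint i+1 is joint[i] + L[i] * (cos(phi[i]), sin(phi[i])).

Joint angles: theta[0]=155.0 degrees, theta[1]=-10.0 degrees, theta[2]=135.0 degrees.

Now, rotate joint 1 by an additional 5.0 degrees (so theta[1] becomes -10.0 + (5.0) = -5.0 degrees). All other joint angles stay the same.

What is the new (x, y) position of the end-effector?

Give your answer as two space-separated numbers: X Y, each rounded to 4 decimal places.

joint[0] = (0.0000, 0.0000)  (base)
link 0: phi[0] = 155 = 155 deg
  cos(155 deg) = -0.9063, sin(155 deg) = 0.4226
  joint[1] = (0.0000, 0.0000) + 8.6 * (-0.9063, 0.4226) = (0.0000 + -7.7942, 0.0000 + 3.6345) = (-7.7942, 3.6345)
link 1: phi[1] = 155 + -5 = 150 deg
  cos(150 deg) = -0.8660, sin(150 deg) = 0.5000
  joint[2] = (-7.7942, 3.6345) + 9.9 * (-0.8660, 0.5000) = (-7.7942 + -8.5737, 3.6345 + 4.9500) = (-16.3679, 8.5845)
link 2: phi[2] = 155 + -5 + 135 = 285 deg
  cos(285 deg) = 0.2588, sin(285 deg) = -0.9659
  joint[3] = (-16.3679, 8.5845) + 7.6 * (0.2588, -0.9659) = (-16.3679 + 1.9670, 8.5845 + -7.3410) = (-14.4009, 1.2435)
End effector: (-14.4009, 1.2435)

Answer: -14.4009 1.2435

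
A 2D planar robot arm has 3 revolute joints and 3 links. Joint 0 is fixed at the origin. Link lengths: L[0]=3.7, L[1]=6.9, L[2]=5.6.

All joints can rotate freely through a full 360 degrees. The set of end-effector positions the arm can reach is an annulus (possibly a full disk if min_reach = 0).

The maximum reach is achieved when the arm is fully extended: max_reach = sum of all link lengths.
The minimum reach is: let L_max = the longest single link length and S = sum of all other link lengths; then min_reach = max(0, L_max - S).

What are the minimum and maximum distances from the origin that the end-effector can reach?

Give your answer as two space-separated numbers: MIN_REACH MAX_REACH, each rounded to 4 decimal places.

Answer: 0.0000 16.2000

Derivation:
Link lengths: [3.7, 6.9, 5.6]
max_reach = 3.7 + 6.9 + 5.6 = 16.2
L_max = max([3.7, 6.9, 5.6]) = 6.9
S (sum of others) = 16.2 - 6.9 = 9.3
min_reach = max(0, 6.9 - 9.3) = max(0, -2.4) = 0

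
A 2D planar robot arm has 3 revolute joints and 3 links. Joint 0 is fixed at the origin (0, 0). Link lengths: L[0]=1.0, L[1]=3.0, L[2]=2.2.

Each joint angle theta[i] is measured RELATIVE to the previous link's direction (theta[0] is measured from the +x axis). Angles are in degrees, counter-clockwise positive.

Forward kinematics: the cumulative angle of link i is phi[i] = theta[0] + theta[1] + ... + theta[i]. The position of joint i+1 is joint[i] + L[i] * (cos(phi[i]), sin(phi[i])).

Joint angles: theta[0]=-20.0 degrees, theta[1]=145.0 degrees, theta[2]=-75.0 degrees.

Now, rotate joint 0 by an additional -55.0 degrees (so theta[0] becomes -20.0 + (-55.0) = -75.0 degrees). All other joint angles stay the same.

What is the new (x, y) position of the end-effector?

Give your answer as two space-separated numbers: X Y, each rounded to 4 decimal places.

joint[0] = (0.0000, 0.0000)  (base)
link 0: phi[0] = -75 = -75 deg
  cos(-75 deg) = 0.2588, sin(-75 deg) = -0.9659
  joint[1] = (0.0000, 0.0000) + 1 * (0.2588, -0.9659) = (0.0000 + 0.2588, 0.0000 + -0.9659) = (0.2588, -0.9659)
link 1: phi[1] = -75 + 145 = 70 deg
  cos(70 deg) = 0.3420, sin(70 deg) = 0.9397
  joint[2] = (0.2588, -0.9659) + 3 * (0.3420, 0.9397) = (0.2588 + 1.0261, -0.9659 + 2.8191) = (1.2849, 1.8532)
link 2: phi[2] = -75 + 145 + -75 = -5 deg
  cos(-5 deg) = 0.9962, sin(-5 deg) = -0.0872
  joint[3] = (1.2849, 1.8532) + 2.2 * (0.9962, -0.0872) = (1.2849 + 2.1916, 1.8532 + -0.1917) = (3.4765, 1.6614)
End effector: (3.4765, 1.6614)

Answer: 3.4765 1.6614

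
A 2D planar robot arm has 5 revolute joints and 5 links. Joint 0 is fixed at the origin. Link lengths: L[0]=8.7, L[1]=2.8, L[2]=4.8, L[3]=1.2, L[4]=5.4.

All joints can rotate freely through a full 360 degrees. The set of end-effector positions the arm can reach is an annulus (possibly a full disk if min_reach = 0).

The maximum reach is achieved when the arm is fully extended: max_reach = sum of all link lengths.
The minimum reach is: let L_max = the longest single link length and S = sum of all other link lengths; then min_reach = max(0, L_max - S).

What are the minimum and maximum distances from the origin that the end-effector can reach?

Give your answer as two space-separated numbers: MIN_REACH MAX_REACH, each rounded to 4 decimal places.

Link lengths: [8.7, 2.8, 4.8, 1.2, 5.4]
max_reach = 8.7 + 2.8 + 4.8 + 1.2 + 5.4 = 22.9
L_max = max([8.7, 2.8, 4.8, 1.2, 5.4]) = 8.7
S (sum of others) = 22.9 - 8.7 = 14.2
min_reach = max(0, 8.7 - 14.2) = max(0, -5.5) = 0

Answer: 0.0000 22.9000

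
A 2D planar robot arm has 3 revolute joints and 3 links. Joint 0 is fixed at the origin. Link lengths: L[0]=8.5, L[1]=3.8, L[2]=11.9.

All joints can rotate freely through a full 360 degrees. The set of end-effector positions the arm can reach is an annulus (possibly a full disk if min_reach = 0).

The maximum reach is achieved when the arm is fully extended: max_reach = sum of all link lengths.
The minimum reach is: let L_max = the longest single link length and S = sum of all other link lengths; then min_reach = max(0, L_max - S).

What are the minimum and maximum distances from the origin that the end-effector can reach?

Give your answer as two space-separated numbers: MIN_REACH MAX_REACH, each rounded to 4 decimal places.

Answer: 0.0000 24.2000

Derivation:
Link lengths: [8.5, 3.8, 11.9]
max_reach = 8.5 + 3.8 + 11.9 = 24.2
L_max = max([8.5, 3.8, 11.9]) = 11.9
S (sum of others) = 24.2 - 11.9 = 12.3
min_reach = max(0, 11.9 - 12.3) = max(0, -0.4) = 0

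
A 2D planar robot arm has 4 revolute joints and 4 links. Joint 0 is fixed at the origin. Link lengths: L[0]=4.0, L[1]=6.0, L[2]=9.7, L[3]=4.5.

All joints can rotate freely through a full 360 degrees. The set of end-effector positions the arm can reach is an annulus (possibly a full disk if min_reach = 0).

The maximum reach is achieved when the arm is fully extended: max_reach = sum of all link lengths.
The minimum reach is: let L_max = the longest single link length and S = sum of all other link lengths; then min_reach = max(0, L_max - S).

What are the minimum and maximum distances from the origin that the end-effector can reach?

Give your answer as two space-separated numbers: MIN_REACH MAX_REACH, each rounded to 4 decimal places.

Link lengths: [4.0, 6.0, 9.7, 4.5]
max_reach = 4 + 6 + 9.7 + 4.5 = 24.2
L_max = max([4.0, 6.0, 9.7, 4.5]) = 9.7
S (sum of others) = 24.2 - 9.7 = 14.5
min_reach = max(0, 9.7 - 14.5) = max(0, -4.8) = 0

Answer: 0.0000 24.2000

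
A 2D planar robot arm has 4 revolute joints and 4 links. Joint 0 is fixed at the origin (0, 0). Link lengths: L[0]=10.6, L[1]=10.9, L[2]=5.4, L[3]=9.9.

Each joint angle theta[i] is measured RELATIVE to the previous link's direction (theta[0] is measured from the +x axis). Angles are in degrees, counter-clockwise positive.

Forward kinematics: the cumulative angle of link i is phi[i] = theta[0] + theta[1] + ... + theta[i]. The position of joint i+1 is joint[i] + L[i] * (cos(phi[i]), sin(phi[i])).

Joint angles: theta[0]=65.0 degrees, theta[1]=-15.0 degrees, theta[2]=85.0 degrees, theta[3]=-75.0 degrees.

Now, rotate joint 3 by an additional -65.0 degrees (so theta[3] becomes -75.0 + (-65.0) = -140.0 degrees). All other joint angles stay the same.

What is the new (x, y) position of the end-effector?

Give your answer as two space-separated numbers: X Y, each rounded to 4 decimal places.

joint[0] = (0.0000, 0.0000)  (base)
link 0: phi[0] = 65 = 65 deg
  cos(65 deg) = 0.4226, sin(65 deg) = 0.9063
  joint[1] = (0.0000, 0.0000) + 10.6 * (0.4226, 0.9063) = (0.0000 + 4.4798, 0.0000 + 9.6069) = (4.4798, 9.6069)
link 1: phi[1] = 65 + -15 = 50 deg
  cos(50 deg) = 0.6428, sin(50 deg) = 0.7660
  joint[2] = (4.4798, 9.6069) + 10.9 * (0.6428, 0.7660) = (4.4798 + 7.0064, 9.6069 + 8.3499) = (11.4861, 17.9567)
link 2: phi[2] = 65 + -15 + 85 = 135 deg
  cos(135 deg) = -0.7071, sin(135 deg) = 0.7071
  joint[3] = (11.4861, 17.9567) + 5.4 * (-0.7071, 0.7071) = (11.4861 + -3.8184, 17.9567 + 3.8184) = (7.6678, 21.7751)
link 3: phi[3] = 65 + -15 + 85 + -140 = -5 deg
  cos(-5 deg) = 0.9962, sin(-5 deg) = -0.0872
  joint[4] = (7.6678, 21.7751) + 9.9 * (0.9962, -0.0872) = (7.6678 + 9.8623, 21.7751 + -0.8628) = (17.5301, 20.9123)
End effector: (17.5301, 20.9123)

Answer: 17.5301 20.9123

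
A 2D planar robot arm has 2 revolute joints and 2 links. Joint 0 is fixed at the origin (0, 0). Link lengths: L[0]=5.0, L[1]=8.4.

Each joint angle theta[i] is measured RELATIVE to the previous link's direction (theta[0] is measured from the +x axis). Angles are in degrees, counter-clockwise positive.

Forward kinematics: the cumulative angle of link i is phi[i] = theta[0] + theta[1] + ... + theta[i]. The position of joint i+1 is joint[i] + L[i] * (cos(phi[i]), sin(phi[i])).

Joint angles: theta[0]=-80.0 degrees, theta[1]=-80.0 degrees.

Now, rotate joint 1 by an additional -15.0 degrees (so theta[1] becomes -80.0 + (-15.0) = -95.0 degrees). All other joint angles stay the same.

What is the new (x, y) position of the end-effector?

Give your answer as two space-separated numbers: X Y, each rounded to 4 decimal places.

joint[0] = (0.0000, 0.0000)  (base)
link 0: phi[0] = -80 = -80 deg
  cos(-80 deg) = 0.1736, sin(-80 deg) = -0.9848
  joint[1] = (0.0000, 0.0000) + 5 * (0.1736, -0.9848) = (0.0000 + 0.8682, 0.0000 + -4.9240) = (0.8682, -4.9240)
link 1: phi[1] = -80 + -95 = -175 deg
  cos(-175 deg) = -0.9962, sin(-175 deg) = -0.0872
  joint[2] = (0.8682, -4.9240) + 8.4 * (-0.9962, -0.0872) = (0.8682 + -8.3680, -4.9240 + -0.7321) = (-7.4998, -5.6561)
End effector: (-7.4998, -5.6561)

Answer: -7.4998 -5.6561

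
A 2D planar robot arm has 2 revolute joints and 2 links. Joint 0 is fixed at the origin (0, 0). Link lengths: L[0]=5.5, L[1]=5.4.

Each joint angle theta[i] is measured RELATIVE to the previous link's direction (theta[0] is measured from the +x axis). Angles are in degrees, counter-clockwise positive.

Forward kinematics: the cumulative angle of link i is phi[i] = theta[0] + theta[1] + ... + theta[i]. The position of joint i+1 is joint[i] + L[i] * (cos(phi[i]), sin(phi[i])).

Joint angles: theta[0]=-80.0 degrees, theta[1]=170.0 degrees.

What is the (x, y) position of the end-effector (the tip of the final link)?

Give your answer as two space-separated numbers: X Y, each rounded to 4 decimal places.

Answer: 0.9551 -0.0164

Derivation:
joint[0] = (0.0000, 0.0000)  (base)
link 0: phi[0] = -80 = -80 deg
  cos(-80 deg) = 0.1736, sin(-80 deg) = -0.9848
  joint[1] = (0.0000, 0.0000) + 5.5 * (0.1736, -0.9848) = (0.0000 + 0.9551, 0.0000 + -5.4164) = (0.9551, -5.4164)
link 1: phi[1] = -80 + 170 = 90 deg
  cos(90 deg) = 0.0000, sin(90 deg) = 1.0000
  joint[2] = (0.9551, -5.4164) + 5.4 * (0.0000, 1.0000) = (0.9551 + 0.0000, -5.4164 + 5.4000) = (0.9551, -0.0164)
End effector: (0.9551, -0.0164)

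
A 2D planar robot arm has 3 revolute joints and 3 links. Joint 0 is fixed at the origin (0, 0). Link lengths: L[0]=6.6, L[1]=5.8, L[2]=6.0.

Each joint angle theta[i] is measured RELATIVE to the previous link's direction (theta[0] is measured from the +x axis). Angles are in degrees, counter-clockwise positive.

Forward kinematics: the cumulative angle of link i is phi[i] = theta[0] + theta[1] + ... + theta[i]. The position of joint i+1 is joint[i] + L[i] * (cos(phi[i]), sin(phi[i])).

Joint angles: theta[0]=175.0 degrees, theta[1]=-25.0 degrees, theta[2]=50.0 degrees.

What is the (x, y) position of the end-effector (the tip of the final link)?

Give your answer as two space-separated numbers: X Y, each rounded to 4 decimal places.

joint[0] = (0.0000, 0.0000)  (base)
link 0: phi[0] = 175 = 175 deg
  cos(175 deg) = -0.9962, sin(175 deg) = 0.0872
  joint[1] = (0.0000, 0.0000) + 6.6 * (-0.9962, 0.0872) = (0.0000 + -6.5749, 0.0000 + 0.5752) = (-6.5749, 0.5752)
link 1: phi[1] = 175 + -25 = 150 deg
  cos(150 deg) = -0.8660, sin(150 deg) = 0.5000
  joint[2] = (-6.5749, 0.5752) + 5.8 * (-0.8660, 0.5000) = (-6.5749 + -5.0229, 0.5752 + 2.9000) = (-11.5978, 3.4752)
link 2: phi[2] = 175 + -25 + 50 = 200 deg
  cos(200 deg) = -0.9397, sin(200 deg) = -0.3420
  joint[3] = (-11.5978, 3.4752) + 6 * (-0.9397, -0.3420) = (-11.5978 + -5.6382, 3.4752 + -2.0521) = (-17.2360, 1.4231)
End effector: (-17.2360, 1.4231)

Answer: -17.2360 1.4231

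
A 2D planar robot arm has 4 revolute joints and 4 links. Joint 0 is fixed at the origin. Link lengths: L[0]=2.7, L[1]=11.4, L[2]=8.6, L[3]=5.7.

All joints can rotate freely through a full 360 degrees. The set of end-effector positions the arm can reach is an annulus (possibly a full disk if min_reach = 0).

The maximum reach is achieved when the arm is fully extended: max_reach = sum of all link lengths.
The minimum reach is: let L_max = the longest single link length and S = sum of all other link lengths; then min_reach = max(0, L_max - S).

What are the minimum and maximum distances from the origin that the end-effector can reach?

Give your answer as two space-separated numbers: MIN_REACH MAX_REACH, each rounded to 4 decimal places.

Answer: 0.0000 28.4000

Derivation:
Link lengths: [2.7, 11.4, 8.6, 5.7]
max_reach = 2.7 + 11.4 + 8.6 + 5.7 = 28.4
L_max = max([2.7, 11.4, 8.6, 5.7]) = 11.4
S (sum of others) = 28.4 - 11.4 = 17
min_reach = max(0, 11.4 - 17) = max(0, -5.6) = 0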